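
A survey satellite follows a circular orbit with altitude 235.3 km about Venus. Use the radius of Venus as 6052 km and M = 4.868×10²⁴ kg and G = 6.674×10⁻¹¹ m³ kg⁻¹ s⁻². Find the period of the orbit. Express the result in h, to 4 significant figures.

μ = GM = 6.674×10⁻¹¹ × 4.868×10²⁴ = 3.249×10¹⁴ m³/s².
r = 6052 + 235.3 = 6287.3 km = 6.2873×10⁶ m.
Kepler's third law: T = 2π√(r³/μ) = 2π√((6.287×10⁶)³ / 3.249×10¹⁴).
r³/μ = 7.650×10⁵ s², so T = 2π × 8.746×10² = 5.496×10³ s.
Converting: 5.496×10³ s ÷ 3600 = 1.527 h.

T ≈ 1.527 h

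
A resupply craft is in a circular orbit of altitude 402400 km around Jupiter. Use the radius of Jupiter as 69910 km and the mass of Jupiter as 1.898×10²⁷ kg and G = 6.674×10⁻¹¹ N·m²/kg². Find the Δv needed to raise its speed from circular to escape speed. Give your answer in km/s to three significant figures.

Δv ≈ 6.78 km/s

μ = GM = 6.674×10⁻¹¹ × 1.898×10²⁷ = 1.267×10¹⁷ m³/s².
r = 69910 + 402400 = 472310 km = 4.7231×10⁸ m.
Circular speed v_c = √(μ/r) = 16380 m/s.
Escape speed v_esc = √(2μ/r) = √2 × v_c = 23160 m/s.
Δv = v_esc − v_c = 6783 m/s = 6.783 km/s.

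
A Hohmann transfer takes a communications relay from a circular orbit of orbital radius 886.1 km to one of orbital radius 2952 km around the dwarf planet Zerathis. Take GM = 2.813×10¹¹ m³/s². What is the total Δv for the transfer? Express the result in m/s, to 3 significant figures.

r₁ = 886.1 km = 8.861×10⁵ m.
r₂ = 2952 km = 2.952×10⁶ m.
Transfer ellipse a_t = (r₁ + r₂)/2 = 1.919×10⁶ m.
At r₁: circular v_c1 = √(μ/r₁) = 563.4 m/s; transfer-periapsis v_p = √[μ(2/r₁ − 1/a_t)] = 698.8 m/s.
Δv₁ = v_p − v_c1 = 135.4 m/s.
At r₂: circular v_c2 = √(μ/r₂) = 308.7 m/s; transfer-apoapsis v_a = √[μ(2/r₂ − 1/a_t)] = 209.8 m/s.
Δv₂ = v_c2 − v_a = 98.93 m/s.
Total Δv = Δv₁ + Δv₂ = 234.3 m/s.

Δv_total ≈ 234 m/s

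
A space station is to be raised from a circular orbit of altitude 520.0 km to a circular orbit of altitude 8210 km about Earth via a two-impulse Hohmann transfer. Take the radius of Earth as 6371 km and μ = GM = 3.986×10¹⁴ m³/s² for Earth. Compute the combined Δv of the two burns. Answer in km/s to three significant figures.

r₁ = 6371 + 520.0 = 6891.0 km = 6.8910×10⁶ m.
r₂ = 6371 + 8210 = 14581 km = 1.4581×10⁷ m.
Transfer ellipse a_t = (r₁ + r₂)/2 = 1.074×10⁷ m.
At r₁: circular v_c1 = √(μ/r₁) = 7605 m/s; transfer-perigee v_p = √[μ(2/r₁ − 1/a_t)] = 8863 m/s.
Δv₁ = v_p − v_c1 = 1258 m/s.
At r₂: circular v_c2 = √(μ/r₂) = 5228 m/s; transfer-apogee v_a = √[μ(2/r₂ − 1/a_t)] = 4189 m/s.
Δv₂ = v_c2 − v_a = 1040 m/s.
Total Δv = Δv₁ + Δv₂ = 2298 m/s = 2.298 km/s.

Δv_total ≈ 2.30 km/s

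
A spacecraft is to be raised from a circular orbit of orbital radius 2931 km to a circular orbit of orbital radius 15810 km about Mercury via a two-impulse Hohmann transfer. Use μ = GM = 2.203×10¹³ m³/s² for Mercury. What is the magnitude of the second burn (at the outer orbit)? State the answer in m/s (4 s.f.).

r₁ = 2931 km = 2.931×10⁶ m.
r₂ = 15810 km = 1.581×10⁷ m.
Transfer ellipse a_t = (r₁ + r₂)/2 = 9.370×10⁶ m.
At r₁: circular v_c1 = √(μ/r₁) = 2742 m/s; transfer-periherm v_p = √[μ(2/r₁ − 1/a_t)] = 3561 m/s.
At r₂: circular v_c2 = √(μ/r₂) = 1180 m/s; transfer-apoherm v_a = √[μ(2/r₂ − 1/a_t)] = 660.2 m/s.
Δv₂ = v_c2 − v_a = 520.2 m/s.

Δv ≈ 520.2 m/s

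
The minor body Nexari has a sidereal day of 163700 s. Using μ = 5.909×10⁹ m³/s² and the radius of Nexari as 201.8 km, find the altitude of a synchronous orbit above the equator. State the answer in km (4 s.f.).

h_sync ≈ 1387 km

A synchronous orbit has period T, so by Kepler's third law a = (μT²/4π²)^(1/3).
μT²/4π² = 5.909×10⁹ × (1.637×10⁵)² / 39.48 = 4.011×10¹⁸ m³.
a = 1.589×10⁶ m = 1588.9 km.
Altitude h = a − R = 1588.9 − 201.8 = 1387.1 km.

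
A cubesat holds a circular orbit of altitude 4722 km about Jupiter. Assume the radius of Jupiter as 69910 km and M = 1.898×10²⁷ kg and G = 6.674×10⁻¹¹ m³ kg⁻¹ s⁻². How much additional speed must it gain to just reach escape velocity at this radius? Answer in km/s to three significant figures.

Δv ≈ 17.1 km/s

μ = GM = 6.674×10⁻¹¹ × 1.898×10²⁷ = 1.267×10¹⁷ m³/s².
r = 69910 + 4722 = 74632 km = 7.4632×10⁷ m.
Circular speed v_c = √(μ/r) = 41200 m/s.
Escape speed v_esc = √(2μ/r) = √2 × v_c = 58260 m/s.
Δv = v_esc − v_c = 17060 m/s = 17.06 km/s.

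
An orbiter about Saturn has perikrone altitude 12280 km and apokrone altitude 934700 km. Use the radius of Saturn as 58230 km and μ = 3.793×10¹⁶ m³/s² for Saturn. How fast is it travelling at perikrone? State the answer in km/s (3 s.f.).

v ≈ 31.7 km/s

r_p = 58230 + 12280 = 70510 km = 7.0510×10⁷ m.
r_a = 58230 + 934700 = 992930 km = 9.9293×10⁸ m.
Semi-major axis a = (r_p + r_a)/2 = 5.3172×10⁵ km = 5.317×10⁸ m.
Vis-viva: v² = μ(2/r − 1/a) = 3.793×10¹⁶ × (2.836×10⁻⁸ − 1.881×10⁻⁹) = 1.005×10⁹ m²/s².
v = 31690 m/s = 31.69 km/s.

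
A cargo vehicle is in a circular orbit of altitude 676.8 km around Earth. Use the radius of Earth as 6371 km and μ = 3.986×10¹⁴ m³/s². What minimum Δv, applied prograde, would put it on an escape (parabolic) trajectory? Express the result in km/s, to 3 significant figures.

r = 6371 + 676.8 = 7047.8 km = 7.0478×10⁶ m.
Circular speed v_c = √(μ/r) = 7520 m/s.
Escape speed v_esc = √(2μ/r) = √2 × v_c = 10640 m/s.
Δv = v_esc − v_c = 3115 m/s = 3.115 km/s.

Δv ≈ 3.12 km/s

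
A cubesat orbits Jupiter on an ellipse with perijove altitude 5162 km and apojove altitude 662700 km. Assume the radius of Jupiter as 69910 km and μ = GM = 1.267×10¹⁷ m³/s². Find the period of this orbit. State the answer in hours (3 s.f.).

T ≈ 39.8 hours

r_p = 69910 + 5162 = 75072 km = 7.5072×10⁷ m.
r_a = 69910 + 662700 = 732610 km = 7.3261×10⁸ m.
Semi-major axis a = (r_p + r_a)/2 = (75072 + 7.3261×10⁵)/2 = 4.0384×10⁵ km = 4.038×10⁸ m.
By Kepler's third law T = 2π√(a³/μ) = 2π × 2.280×10⁴ = 1.433×10⁵ s.
= 39.79 hours.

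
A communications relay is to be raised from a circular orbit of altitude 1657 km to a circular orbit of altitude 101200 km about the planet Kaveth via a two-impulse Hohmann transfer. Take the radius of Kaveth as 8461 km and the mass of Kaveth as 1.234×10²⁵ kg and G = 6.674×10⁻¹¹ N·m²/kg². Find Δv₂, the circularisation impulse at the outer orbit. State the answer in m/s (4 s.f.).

Δv ≈ 1614 m/s

μ = GM = 6.674×10⁻¹¹ × 1.234×10²⁵ = 8.236×10¹⁴ m³/s².
r₁ = 8461 + 1657 = 10118 km = 1.0118×10⁷ m.
r₂ = 8461 + 101200 = 109660 km = 1.0966×10⁸ m.
Transfer ellipse a_t = (r₁ + r₂)/2 = 5.989×10⁷ m.
At r₁: circular v_c1 = √(μ/r₁) = 9022 m/s; transfer-periapsis v_p = √[μ(2/r₁ − 1/a_t)] = 12210 m/s.
At r₂: circular v_c2 = √(μ/r₂) = 2740 m/s; transfer-apoapsis v_a = √[μ(2/r₂ − 1/a_t)] = 1126 m/s.
Δv₂ = v_c2 − v_a = 1614 m/s.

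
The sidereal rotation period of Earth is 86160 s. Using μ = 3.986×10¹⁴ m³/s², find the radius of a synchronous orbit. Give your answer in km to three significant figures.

A synchronous orbit has period T, so by Kepler's third law a = (μT²/4π²)^(1/3).
μT²/4π² = 3.986×10¹⁴ × (8.616×10⁴)² / 39.48 = 7.495×10²² m³.
a = 4.216×10⁷ m = 42163 km.

r_sync ≈ 42200 km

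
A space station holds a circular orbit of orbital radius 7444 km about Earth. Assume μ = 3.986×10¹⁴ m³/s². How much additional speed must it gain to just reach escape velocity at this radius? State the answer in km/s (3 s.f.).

Δv ≈ 3.03 km/s

r = 7444 km = 7.444×10⁶ m.
Circular speed v_c = √(μ/r) = 7318 m/s.
Escape speed v_esc = √(2μ/r) = √2 × v_c = 10350 m/s.
Δv = v_esc − v_c = 3031 m/s = 3.031 km/s.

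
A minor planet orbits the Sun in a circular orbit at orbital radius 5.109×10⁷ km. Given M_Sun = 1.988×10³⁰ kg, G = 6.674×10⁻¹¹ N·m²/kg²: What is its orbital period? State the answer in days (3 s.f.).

T ≈ 72.9 days

μ = GM = 6.674×10⁻¹¹ × 1.988×10³⁰ = 1.327×10²⁰ m³/s².
r = 5.109×10⁷ km = 5.109×10¹⁰ m.
Kepler's third law: T = 2π√(r³/μ) = 2π√((5.109×10¹⁰)³ / 1.327×10²⁰).
r³/μ = 1.005×10¹² s², so T = 2π × 1.003×10⁶ = 6.299×10⁶ s.
Converting: 6.299×10⁶ s ÷ 86400 = 72.91 days.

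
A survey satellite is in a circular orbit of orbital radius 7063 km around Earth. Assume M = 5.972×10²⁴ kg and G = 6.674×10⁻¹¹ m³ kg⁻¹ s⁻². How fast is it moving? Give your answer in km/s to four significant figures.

v ≈ 7.512 km/s

μ = GM = 6.674×10⁻¹¹ × 5.972×10²⁴ = 3.986×10¹⁴ m³/s².
r = 7063 km = 7.063×10⁶ m.
For a circular orbit v = √(μ/r) = √(3.986×10¹⁴ / 7.063×10⁶) = √(5.643×10⁷) = 7512 m/s.
That is 7.512 km/s.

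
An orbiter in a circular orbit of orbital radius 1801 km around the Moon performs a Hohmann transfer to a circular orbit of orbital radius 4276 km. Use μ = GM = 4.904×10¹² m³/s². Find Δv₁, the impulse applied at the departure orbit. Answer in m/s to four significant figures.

Δv ≈ 307.4 m/s

r₁ = 1801 km = 1.801×10⁶ m.
r₂ = 4276 km = 4.276×10⁶ m.
Transfer ellipse a_t = (r₁ + r₂)/2 = 3.038×10⁶ m.
At r₁: circular v_c1 = √(μ/r₁) = 1650 m/s; transfer-perilune v_p = √[μ(2/r₁ − 1/a_t)] = 1958 m/s.
Δv₁ = v_p − v_c1 = 307.4 m/s.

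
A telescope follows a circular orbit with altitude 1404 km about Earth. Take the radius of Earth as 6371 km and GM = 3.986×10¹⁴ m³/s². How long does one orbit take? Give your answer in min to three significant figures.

T ≈ 114 min

r = 6371 + 1404 = 7775.0 km = 7.7750×10⁶ m.
Kepler's third law: T = 2π√(r³/μ) = 2π√((7.775×10⁶)³ / 3.986×10¹⁴).
r³/μ = 1.179×10⁶ s², so T = 2π × 1.086×10³ = 6.823×10³ s.
Converting: 6.823×10³ s ÷ 60.00 = 113.7 min.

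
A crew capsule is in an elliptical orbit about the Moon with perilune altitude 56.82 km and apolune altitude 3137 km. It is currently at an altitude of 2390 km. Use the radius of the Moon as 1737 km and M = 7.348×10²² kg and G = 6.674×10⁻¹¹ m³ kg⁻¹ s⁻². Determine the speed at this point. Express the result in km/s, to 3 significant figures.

μ = GM = 6.674×10⁻¹¹ × 7.348×10²² = 4.904×10¹² m³/s².
r_p = 1737 + 56.82 = 1793.8 km = 1.7938×10⁶ m.
r_a = 1737 + 3137 = 4874.0 km = 4.8740×10⁶ m.
r = 1737 + 2390 = 4127.0 km = 4.127×10⁶ m.
Semi-major axis a = (r_p + r_a)/2 = 3333.9 km = 3.334×10⁶ m.
Vis-viva: v² = μ(2/r − 1/a) = 4.904×10¹² × (4.846×10⁻⁷ − 2.999×10⁻⁷) = 9.056×10⁵ m²/s².
v = 951.6 m/s = 0.9516 km/s.

v ≈ 0.952 km/s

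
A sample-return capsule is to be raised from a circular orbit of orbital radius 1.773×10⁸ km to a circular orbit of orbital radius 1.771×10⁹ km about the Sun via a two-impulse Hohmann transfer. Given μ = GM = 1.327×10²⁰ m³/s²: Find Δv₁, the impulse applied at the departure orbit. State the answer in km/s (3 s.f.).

r₁ = 1.773×10⁸ km = 1.773×10¹¹ m.
r₂ = 1.771×10⁹ km = 1.771×10¹² m.
Transfer ellipse a_t = (r₁ + r₂)/2 = 9.742×10¹¹ m.
At r₁: circular v_c1 = √(μ/r₁) = 27360 m/s; transfer-perihelion v_p = √[μ(2/r₁ − 1/a_t)] = 36890 m/s.
Δv₁ = v_p − v_c1 = 9530 m/s.
= 9.530 km/s.

Δv ≈ 9.53 km/s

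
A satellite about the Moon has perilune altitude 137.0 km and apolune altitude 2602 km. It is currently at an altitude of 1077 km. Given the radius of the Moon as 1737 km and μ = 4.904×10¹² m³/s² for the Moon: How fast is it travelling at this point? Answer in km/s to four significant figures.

r_p = 1737 + 137.0 = 1874.0 km = 1.8740×10⁶ m.
r_a = 1737 + 2602 = 4339.0 km = 4.3390×10⁶ m.
r = 1737 + 1077 = 2814.0 km = 2.814×10⁶ m.
Semi-major axis a = (r_p + r_a)/2 = 3106.5 km = 3.106×10⁶ m.
Vis-viva: v² = μ(2/r − 1/a) = 4.904×10¹² × (7.107×10⁻⁷ − 3.219×10⁻⁷) = 1.907×10⁶ m²/s².
v = 1381 m/s = 1.381 km/s.

v ≈ 1.381 km/s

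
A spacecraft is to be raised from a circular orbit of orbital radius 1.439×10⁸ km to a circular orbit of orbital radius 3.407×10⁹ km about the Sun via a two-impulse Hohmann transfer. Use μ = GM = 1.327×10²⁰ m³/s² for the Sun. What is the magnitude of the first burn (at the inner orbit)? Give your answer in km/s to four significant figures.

Δv ≈ 11.70 km/s

r₁ = 1.439×10⁸ km = 1.439×10¹¹ m.
r₂ = 3.407×10⁹ km = 3.407×10¹² m.
Transfer ellipse a_t = (r₁ + r₂)/2 = 1.775×10¹² m.
At r₁: circular v_c1 = √(μ/r₁) = 30370 m/s; transfer-perihelion v_p = √[μ(2/r₁ − 1/a_t)] = 42070 m/s.
Δv₁ = v_p − v_c1 = 11700 m/s.
= 11.70 km/s.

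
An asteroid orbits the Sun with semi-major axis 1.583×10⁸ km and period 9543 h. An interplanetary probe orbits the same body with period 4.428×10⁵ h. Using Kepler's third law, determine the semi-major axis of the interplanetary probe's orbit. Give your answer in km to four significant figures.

Kepler's third law: a³ ∝ T², so a₂ = a₁ (T₂/T₁)^(2/3).
T₂/T₁ = 46.40, (T₂/T₁)^(2/3) = 12.91.
a₂ = 1.583×10⁸ × 12.91 = 2.044×10⁹ km.

a₂ ≈ 2.044×10⁹ km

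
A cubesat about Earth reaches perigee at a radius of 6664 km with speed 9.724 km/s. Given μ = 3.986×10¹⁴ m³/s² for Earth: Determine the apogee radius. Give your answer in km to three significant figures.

apogee radius ≈ 25100 km

r_p = 6.664×10⁶ m.
Specific energy ε = v²/2 − μ/r = -1.254×10⁷ J/kg, so a = −μ/(2ε) = 1.590×10⁷ m.
The apsides satisfy r_p + r_a = 2a, so the apogee radius is 2a − r_p = 2.513×10⁷ m = 25133 km.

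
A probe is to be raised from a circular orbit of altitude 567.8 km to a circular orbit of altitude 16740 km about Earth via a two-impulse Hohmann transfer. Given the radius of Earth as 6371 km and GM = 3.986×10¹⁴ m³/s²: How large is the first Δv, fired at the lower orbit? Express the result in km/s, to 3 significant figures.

Δv ≈ 1.82 km/s

r₁ = 6371 + 567.8 = 6938.8 km = 6.9388×10⁶ m.
r₂ = 6371 + 16740 = 23111 km = 2.3111×10⁷ m.
Transfer ellipse a_t = (r₁ + r₂)/2 = 1.502×10⁷ m.
At r₁: circular v_c1 = √(μ/r₁) = 7579 m/s; transfer-perigee v_p = √[μ(2/r₁ − 1/a_t)] = 9400 m/s.
Δv₁ = v_p − v_c1 = 1821 m/s.
= 1.821 km/s.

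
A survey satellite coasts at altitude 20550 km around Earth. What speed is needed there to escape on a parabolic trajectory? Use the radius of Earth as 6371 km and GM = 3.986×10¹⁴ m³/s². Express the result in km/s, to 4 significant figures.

r = 6371 + 20550 = 26921 km = 2.6921×10⁷ m.
Escape speed v_esc = √(2μ/r) = √(2 × 3.986×10¹⁴ / 2.692×10⁷) = √(2.961×10⁷) = 5442 m/s.
= 5.442 km/s.

v_esc ≈ 5.442 km/s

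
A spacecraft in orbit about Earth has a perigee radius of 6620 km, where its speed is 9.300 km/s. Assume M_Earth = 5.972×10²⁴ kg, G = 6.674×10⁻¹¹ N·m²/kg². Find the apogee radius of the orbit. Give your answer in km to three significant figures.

apogee radius ≈ 16900 km

μ = GM = 6.674×10⁻¹¹ × 5.972×10²⁴ = 3.986×10¹⁴ m³/s².
r_p = 6.620×10⁶ m.
Specific energy ε = v²/2 − μ/r = -1.696×10⁷ J/kg, so a = −μ/(2ε) = 1.175×10⁷ m.
The apsides satisfy r_p + r_a = 2a, so the apogee radius is 2a − r_p = 1.688×10⁷ m = 16878 km.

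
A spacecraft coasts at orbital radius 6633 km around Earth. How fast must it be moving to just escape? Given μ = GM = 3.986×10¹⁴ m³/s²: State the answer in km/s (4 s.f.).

r = 6633 km = 6.633×10⁶ m.
Escape speed v_esc = √(2μ/r) = √(2 × 3.986×10¹⁴ / 6.633×10⁶) = √(1.202×10⁸) = 10960 m/s.
= 10.96 km/s.

v_esc ≈ 10.96 km/s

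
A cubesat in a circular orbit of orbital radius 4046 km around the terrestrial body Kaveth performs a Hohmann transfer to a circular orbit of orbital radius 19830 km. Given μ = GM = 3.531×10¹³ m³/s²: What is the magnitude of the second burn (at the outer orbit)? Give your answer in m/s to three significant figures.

r₁ = 4046 km = 4.046×10⁶ m.
r₂ = 19830 km = 1.983×10⁷ m.
Transfer ellipse a_t = (r₁ + r₂)/2 = 1.194×10⁷ m.
At r₁: circular v_c1 = √(μ/r₁) = 2954 m/s; transfer-periapsis v_p = √[μ(2/r₁ − 1/a_t)] = 3807 m/s.
At r₂: circular v_c2 = √(μ/r₂) = 1334 m/s; transfer-apoapsis v_a = √[μ(2/r₂ − 1/a_t)] = 776.8 m/s.
Δv₂ = v_c2 − v_a = 557.6 m/s.

Δv ≈ 558 m/s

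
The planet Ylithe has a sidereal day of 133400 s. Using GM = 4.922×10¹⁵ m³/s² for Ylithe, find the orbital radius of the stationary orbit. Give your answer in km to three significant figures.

r_sync ≈ 1.30×10⁵ km

A synchronous orbit has period T, so by Kepler's third law a = (μT²/4π²)^(1/3).
μT²/4π² = 4.922×10¹⁵ × (1.334×10⁵)² / 39.48 = 2.219×10²⁴ m³.
a = 1.304×10⁸ m = 1.3043×10⁵ km.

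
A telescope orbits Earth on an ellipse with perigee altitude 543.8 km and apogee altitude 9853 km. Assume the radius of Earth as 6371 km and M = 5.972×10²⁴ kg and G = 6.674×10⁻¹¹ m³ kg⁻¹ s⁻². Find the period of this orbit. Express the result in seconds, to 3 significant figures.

μ = GM = 6.674×10⁻¹¹ × 5.972×10²⁴ = 3.986×10¹⁴ m³/s².
r_p = 6371 + 543.8 = 6914.8 km = 6.9148×10⁶ m.
r_a = 6371 + 9853 = 16224 km = 1.6224×10⁷ m.
Semi-major axis a = (r_p + r_a)/2 = (6914.8 + 16224)/2 = 11569 km = 1.157×10⁷ m.
By Kepler's third law T = 2π√(a³/μ) = 2π × 1.971×10³ = 1.238×10⁴ s.

T ≈ 12400 seconds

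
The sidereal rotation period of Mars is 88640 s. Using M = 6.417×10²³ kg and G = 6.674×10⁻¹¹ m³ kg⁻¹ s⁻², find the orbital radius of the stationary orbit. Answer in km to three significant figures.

μ = GM = 6.674×10⁻¹¹ × 6.417×10²³ = 4.283×10¹³ m³/s².
A synchronous orbit has period T, so by Kepler's third law a = (μT²/4π²)^(1/3).
μT²/4π² = 4.283×10¹³ × (8.864×10⁴)² / 39.48 = 8.524×10²¹ m³.
a = 2.043×10⁷ m = 20427 km.

r_sync ≈ 20400 km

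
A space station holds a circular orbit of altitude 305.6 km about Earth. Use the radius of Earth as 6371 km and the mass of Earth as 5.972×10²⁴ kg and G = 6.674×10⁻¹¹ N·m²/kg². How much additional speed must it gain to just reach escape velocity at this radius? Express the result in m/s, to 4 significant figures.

Δv ≈ 3200 m/s

μ = GM = 6.674×10⁻¹¹ × 5.972×10²⁴ = 3.986×10¹⁴ m³/s².
r = 6371 + 305.6 = 6676.6 km = 6.6766×10⁶ m.
Circular speed v_c = √(μ/r) = 7726 m/s.
Escape speed v_esc = √(2μ/r) = √2 × v_c = 10930 m/s.
Δv = v_esc − v_c = 3200 m/s.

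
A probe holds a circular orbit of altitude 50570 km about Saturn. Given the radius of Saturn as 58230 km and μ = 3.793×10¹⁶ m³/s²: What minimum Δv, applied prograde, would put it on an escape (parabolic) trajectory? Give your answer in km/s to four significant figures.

r = 58230 + 50570 = 108800 km = 1.0880×10⁸ m.
Circular speed v_c = √(μ/r) = 18670 m/s.
Escape speed v_esc = √(2μ/r) = √2 × v_c = 26410 m/s.
Δv = v_esc − v_c = 7734 m/s = 7.734 km/s.

Δv ≈ 7.734 km/s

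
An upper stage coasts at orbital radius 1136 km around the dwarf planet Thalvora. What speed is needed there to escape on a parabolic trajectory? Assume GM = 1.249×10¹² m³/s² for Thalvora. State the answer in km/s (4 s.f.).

v_esc ≈ 1.483 km/s

r = 1136 km = 1.136×10⁶ m.
Escape speed v_esc = √(2μ/r) = √(2 × 1.249×10¹² / 1.136×10⁶) = √(2.199×10⁶) = 1483 m/s.
= 1.483 km/s.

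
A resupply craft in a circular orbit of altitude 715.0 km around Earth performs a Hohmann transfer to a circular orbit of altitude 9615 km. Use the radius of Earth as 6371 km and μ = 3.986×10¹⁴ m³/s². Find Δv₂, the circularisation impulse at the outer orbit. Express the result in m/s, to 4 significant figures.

r₁ = 6371 + 715.0 = 7086.0 km = 7.0860×10⁶ m.
r₂ = 6371 + 9615 = 15986 km = 1.5986×10⁷ m.
Transfer ellipse a_t = (r₁ + r₂)/2 = 1.154×10⁷ m.
At r₁: circular v_c1 = √(μ/r₁) = 7500 m/s; transfer-perigee v_p = √[μ(2/r₁ − 1/a_t)] = 8829 m/s.
At r₂: circular v_c2 = √(μ/r₂) = 4993 m/s; transfer-apogee v_a = √[μ(2/r₂ − 1/a_t)] = 3914 m/s.
Δv₂ = v_c2 − v_a = 1080 m/s.

Δv ≈ 1080 m/s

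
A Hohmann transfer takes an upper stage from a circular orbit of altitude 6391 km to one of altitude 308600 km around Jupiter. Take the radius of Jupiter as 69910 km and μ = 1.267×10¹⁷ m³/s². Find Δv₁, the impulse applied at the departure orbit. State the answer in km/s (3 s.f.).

r₁ = 69910 + 6391 = 76301 km = 7.6301×10⁷ m.
r₂ = 69910 + 308600 = 378510 km = 3.7851×10⁸ m.
Transfer ellipse a_t = (r₁ + r₂)/2 = 2.274×10⁸ m.
At r₁: circular v_c1 = √(μ/r₁) = 40750 m/s; transfer-perijove v_p = √[μ(2/r₁ − 1/a_t)] = 52570 m/s.
Δv₁ = v_p − v_c1 = 11820 m/s.
= 11.82 km/s.

Δv ≈ 11.8 km/s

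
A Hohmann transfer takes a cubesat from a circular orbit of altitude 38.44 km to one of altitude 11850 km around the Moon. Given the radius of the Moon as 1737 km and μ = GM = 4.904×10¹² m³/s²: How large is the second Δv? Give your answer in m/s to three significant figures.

r₁ = 1737 + 38.44 = 1775.4 km = 1.7754×10⁶ m.
r₂ = 1737 + 11850 = 13587 km = 1.3587×10⁷ m.
Transfer ellipse a_t = (r₁ + r₂)/2 = 7.681×10⁶ m.
At r₁: circular v_c1 = √(μ/r₁) = 1662 m/s; transfer-perilune v_p = √[μ(2/r₁ − 1/a_t)] = 2210 m/s.
At r₂: circular v_c2 = √(μ/r₂) = 600.8 m/s; transfer-apolune v_a = √[μ(2/r₂ − 1/a_t)] = 288.8 m/s.
Δv₂ = v_c2 − v_a = 311.9 m/s.

Δv ≈ 312 m/s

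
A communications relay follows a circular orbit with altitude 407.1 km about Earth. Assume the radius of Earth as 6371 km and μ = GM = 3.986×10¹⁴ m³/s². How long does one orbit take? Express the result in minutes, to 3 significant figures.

T ≈ 92.6 minutes

r = 6371 + 407.1 = 6778.1 km = 6.7781×10⁶ m.
Kepler's third law: T = 2π√(r³/μ) = 2π√((6.778×10⁶)³ / 3.986×10¹⁴).
r³/μ = 7.812×10⁵ s², so T = 2π × 8.839×10² = 5.554×10³ s.
Converting: 5.554×10³ s ÷ 60.00 = 92.56 minutes.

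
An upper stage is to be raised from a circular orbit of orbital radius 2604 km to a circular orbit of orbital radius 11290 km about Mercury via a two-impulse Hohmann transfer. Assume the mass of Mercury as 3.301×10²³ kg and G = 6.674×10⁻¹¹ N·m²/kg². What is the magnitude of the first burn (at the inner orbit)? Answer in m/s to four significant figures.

Δv ≈ 799.4 m/s

μ = GM = 6.674×10⁻¹¹ × 3.301×10²³ = 2.203×10¹³ m³/s².
r₁ = 2604 km = 2.604×10⁶ m.
r₂ = 11290 km = 1.129×10⁷ m.
Transfer ellipse a_t = (r₁ + r₂)/2 = 6.947×10⁶ m.
At r₁: circular v_c1 = √(μ/r₁) = 2909 m/s; transfer-periherm v_p = √[μ(2/r₁ − 1/a_t)] = 3708 m/s.
Δv₁ = v_p − v_c1 = 799.4 m/s.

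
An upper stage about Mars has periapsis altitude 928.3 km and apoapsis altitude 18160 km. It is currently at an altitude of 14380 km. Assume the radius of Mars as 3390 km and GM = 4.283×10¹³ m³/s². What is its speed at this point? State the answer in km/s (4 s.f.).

v ≈ 1.228 km/s

r_p = 3390 + 928.3 = 4318.3 km = 4.3183×10⁶ m.
r_a = 3390 + 18160 = 21550 km = 2.1550×10⁷ m.
r = 3390 + 14380 = 17770 km = 1.777×10⁷ m.
Semi-major axis a = (r_p + r_a)/2 = 12934 km = 1.293×10⁷ m.
Vis-viva: v² = μ(2/r − 1/a) = 4.283×10¹³ × (1.125×10⁻⁷ − 7.731×10⁻⁸) = 1.509×10⁶ m²/s².
v = 1228 m/s = 1.228 km/s.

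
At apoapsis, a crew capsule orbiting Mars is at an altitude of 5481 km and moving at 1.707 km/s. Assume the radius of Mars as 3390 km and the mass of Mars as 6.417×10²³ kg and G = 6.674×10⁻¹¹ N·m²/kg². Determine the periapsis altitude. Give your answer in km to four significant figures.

periapsis altitude ≈ 444.2 km

μ = GM = 6.674×10⁻¹¹ × 6.417×10²³ = 4.283×10¹³ m³/s².
r_a = 3390 + 5481 = 8871.0 km = 8.871×10⁶ m.
Specific energy ε = v²/2 − μ/r = -3.371×10⁶ J/kg, so a = −μ/(2ε) = 6.353×10⁶ m.
The apsides satisfy r_p + r_a = 2a, so the periapsis radius is 2a − r_a = 3.834×10⁶ m = 3834.2 km.
Periapsis altitude = 3834.2 − 3390 = 444.18 km.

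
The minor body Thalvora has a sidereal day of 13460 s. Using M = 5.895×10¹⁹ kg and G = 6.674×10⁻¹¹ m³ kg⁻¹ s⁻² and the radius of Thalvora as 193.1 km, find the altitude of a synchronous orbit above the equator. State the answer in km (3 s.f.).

μ = GM = 6.674×10⁻¹¹ × 5.895×10¹⁹ = 3.934×10⁹ m³/s².
A synchronous orbit has period T, so by Kepler's third law a = (μT²/4π²)^(1/3).
μT²/4π² = 3.934×10⁹ × (1.346×10⁴)² / 39.48 = 1.806×10¹⁶ m³.
a = 2.623×10⁵ m = 262.34 km.
Altitude h = a − R = 262.34 − 193.1 = 69.241 km.

h_sync ≈ 69.2 km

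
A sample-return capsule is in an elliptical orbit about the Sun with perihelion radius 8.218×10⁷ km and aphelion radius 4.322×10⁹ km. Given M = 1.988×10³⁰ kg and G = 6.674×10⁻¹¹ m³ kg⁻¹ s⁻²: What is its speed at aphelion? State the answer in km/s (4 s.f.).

v ≈ 1.070 km/s

μ = GM = 6.674×10⁻¹¹ × 1.988×10³⁰ = 1.327×10²⁰ m³/s².
Semi-major axis a = (r_p + r_a)/2 = 2.2021×10⁹ km = 2.202×10¹² m.
Vis-viva: v² = μ(2/r − 1/a) = 1.327×10²⁰ × (4.627×10⁻¹³ − 4.541×10⁻¹³) = 1.146×10⁶ m²/s².
v = 1070 m/s = 1.070 km/s.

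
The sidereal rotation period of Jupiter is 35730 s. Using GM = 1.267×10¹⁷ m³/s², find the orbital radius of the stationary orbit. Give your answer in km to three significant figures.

r_sync ≈ 1.60×10⁵ km

A synchronous orbit has period T, so by Kepler's third law a = (μT²/4π²)^(1/3).
μT²/4π² = 1.267×10¹⁷ × (3.573×10⁴)² / 39.48 = 4.097×10²⁴ m³.
a = 1.600×10⁸ m = 1.6002×10⁵ km.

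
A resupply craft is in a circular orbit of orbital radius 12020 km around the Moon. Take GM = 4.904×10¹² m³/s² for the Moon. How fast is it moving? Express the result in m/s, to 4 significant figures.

v ≈ 638.7 m/s

r = 12020 km = 1.202×10⁷ m.
For a circular orbit v = √(μ/r) = √(4.904×10¹² / 1.202×10⁷) = √(4.080×10⁵) = 638.7 m/s.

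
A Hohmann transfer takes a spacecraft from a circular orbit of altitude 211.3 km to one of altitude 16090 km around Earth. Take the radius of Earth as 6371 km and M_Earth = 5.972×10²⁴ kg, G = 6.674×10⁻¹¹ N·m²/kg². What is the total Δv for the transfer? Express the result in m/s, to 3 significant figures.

μ = GM = 6.674×10⁻¹¹ × 5.972×10²⁴ = 3.986×10¹⁴ m³/s².
r₁ = 6371 + 211.3 = 6582.3 km = 6.5823×10⁶ m.
r₂ = 6371 + 16090 = 22461 km = 2.2461×10⁷ m.
Transfer ellipse a_t = (r₁ + r₂)/2 = 1.452×10⁷ m.
At r₁: circular v_c1 = √(μ/r₁) = 7782 m/s; transfer-perigee v_p = √[μ(2/r₁ − 1/a_t)] = 9678 m/s.
Δv₁ = v_p − v_c1 = 1896 m/s.
At r₂: circular v_c2 = √(μ/r₂) = 4212 m/s; transfer-apogee v_a = √[μ(2/r₂ − 1/a_t)] = 2836 m/s.
Δv₂ = v_c2 − v_a = 1376 m/s.
Total Δv = Δv₁ + Δv₂ = 3273 m/s.

Δv_total ≈ 3270 m/s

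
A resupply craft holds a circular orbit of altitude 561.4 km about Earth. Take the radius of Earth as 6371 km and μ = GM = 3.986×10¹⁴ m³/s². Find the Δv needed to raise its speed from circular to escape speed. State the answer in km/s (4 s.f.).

r = 6371 + 561.4 = 6932.4 km = 6.9324×10⁶ m.
Circular speed v_c = √(μ/r) = 7583 m/s.
Escape speed v_esc = √(2μ/r) = √2 × v_c = 10720 m/s.
Δv = v_esc − v_c = 3141 m/s = 3.141 km/s.

Δv ≈ 3.141 km/s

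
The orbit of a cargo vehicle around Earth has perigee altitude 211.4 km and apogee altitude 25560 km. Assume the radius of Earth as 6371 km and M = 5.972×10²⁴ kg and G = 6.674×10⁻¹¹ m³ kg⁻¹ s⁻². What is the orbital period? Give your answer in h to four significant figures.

T ≈ 7.387 h

μ = GM = 6.674×10⁻¹¹ × 5.972×10²⁴ = 3.986×10¹⁴ m³/s².
r_p = 6371 + 211.4 = 6582.4 km = 6.5824×10⁶ m.
r_a = 6371 + 25560 = 31931 km = 3.1931×10⁷ m.
Semi-major axis a = (r_p + r_a)/2 = (6582.4 + 31931)/2 = 19257 km = 1.926×10⁷ m.
By Kepler's third law T = 2π√(a³/μ) = 2π × 4.233×10³ = 2.659×10⁴ s.
= 7.387 h.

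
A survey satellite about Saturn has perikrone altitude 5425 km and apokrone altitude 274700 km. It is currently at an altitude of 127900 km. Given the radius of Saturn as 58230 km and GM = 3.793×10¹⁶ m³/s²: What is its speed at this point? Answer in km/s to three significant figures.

v ≈ 14.7 km/s

r_p = 58230 + 5425 = 63655 km = 6.3655×10⁷ m.
r_a = 58230 + 274700 = 332930 km = 3.3293×10⁸ m.
r = 58230 + 127900 = 1.8613×10⁵ km = 1.861×10⁸ m.
Semi-major axis a = (r_p + r_a)/2 = 1.9829×10⁵ km = 1.983×10⁸ m.
Vis-viva: v² = μ(2/r − 1/a) = 3.793×10¹⁶ × (1.075×10⁻⁸ − 5.043×10⁻⁹) = 2.163×10⁸ m²/s².
v = 14710 m/s = 14.71 km/s.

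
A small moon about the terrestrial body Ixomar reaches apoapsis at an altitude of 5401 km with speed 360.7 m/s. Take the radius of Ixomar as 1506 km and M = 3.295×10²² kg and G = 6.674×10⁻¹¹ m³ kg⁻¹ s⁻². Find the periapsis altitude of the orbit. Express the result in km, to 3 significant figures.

periapsis altitude ≈ 268 km

μ = GM = 6.674×10⁻¹¹ × 3.295×10²² = 2.199×10¹² m³/s².
r_a = 1506 + 5401 = 6907.0 km = 6.907×10⁶ m.
Specific energy ε = v²/2 − μ/r = -2.533×10⁵ J/kg, so a = −μ/(2ε) = 4.340×10⁶ m.
The apsides satisfy r_p + r_a = 2a, so the periapsis radius is 2a − r_a = 1.774×10⁶ m = 1773.6 km.
Periapsis altitude = 1773.6 − 1506 = 267.62 km.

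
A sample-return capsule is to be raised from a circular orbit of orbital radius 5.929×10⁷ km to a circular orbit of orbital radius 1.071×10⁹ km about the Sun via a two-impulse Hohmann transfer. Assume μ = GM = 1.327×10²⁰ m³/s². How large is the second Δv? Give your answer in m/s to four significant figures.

Δv ≈ 7526 m/s

r₁ = 5.929×10⁷ km = 5.929×10¹⁰ m.
r₂ = 1.071×10⁹ km = 1.071×10¹² m.
Transfer ellipse a_t = (r₁ + r₂)/2 = 5.651×10¹¹ m.
At r₁: circular v_c1 = √(μ/r₁) = 47310 m/s; transfer-perihelion v_p = √[μ(2/r₁ − 1/a_t)] = 65130 m/s.
At r₂: circular v_c2 = √(μ/r₂) = 11130 m/s; transfer-aphelion v_a = √[μ(2/r₂ − 1/a_t)] = 3605 m/s.
Δv₂ = v_c2 − v_a = 7526 m/s.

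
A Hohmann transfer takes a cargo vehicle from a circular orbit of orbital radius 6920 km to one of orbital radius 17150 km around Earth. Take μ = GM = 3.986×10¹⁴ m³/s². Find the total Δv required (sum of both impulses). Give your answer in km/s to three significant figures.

Δv_total ≈ 2.64 km/s

r₁ = 6920 km = 6.920×10⁶ m.
r₂ = 17150 km = 1.715×10⁷ m.
Transfer ellipse a_t = (r₁ + r₂)/2 = 1.204×10⁷ m.
At r₁: circular v_c1 = √(μ/r₁) = 7590 m/s; transfer-perigee v_p = √[μ(2/r₁ − 1/a_t)] = 9060 m/s.
Δv₁ = v_p − v_c1 = 1470 m/s.
At r₂: circular v_c2 = √(μ/r₂) = 4821 m/s; transfer-apogee v_a = √[μ(2/r₂ − 1/a_t)] = 3656 m/s.
Δv₂ = v_c2 − v_a = 1165 m/s.
Total Δv = Δv₁ + Δv₂ = 2636 m/s = 2.636 km/s.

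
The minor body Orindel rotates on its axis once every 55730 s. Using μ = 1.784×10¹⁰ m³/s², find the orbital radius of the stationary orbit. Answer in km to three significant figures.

r_sync ≈ 1120 km

A synchronous orbit has period T, so by Kepler's third law a = (μT²/4π²)^(1/3).
μT²/4π² = 1.784×10¹⁰ × (5.573×10⁴)² / 39.48 = 1.404×10¹⁸ m³.
a = 1.120×10⁶ m = 1119.6 km.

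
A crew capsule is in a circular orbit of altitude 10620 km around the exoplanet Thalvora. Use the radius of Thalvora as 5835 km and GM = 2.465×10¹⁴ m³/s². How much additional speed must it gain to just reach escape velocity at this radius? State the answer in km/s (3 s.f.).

r = 5835 + 10620 = 16455 km = 1.6455×10⁷ m.
Circular speed v_c = √(μ/r) = 3870 m/s.
Escape speed v_esc = √(2μ/r) = √2 × v_c = 5474 m/s.
Δv = v_esc − v_c = 1603 m/s = 1.603 km/s.

Δv ≈ 1.60 km/s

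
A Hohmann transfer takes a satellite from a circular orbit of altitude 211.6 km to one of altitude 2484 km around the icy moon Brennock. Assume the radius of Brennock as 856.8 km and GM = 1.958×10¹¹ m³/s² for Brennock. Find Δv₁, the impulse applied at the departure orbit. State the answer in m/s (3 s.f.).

Δv ≈ 98.9 m/s

r₁ = 856.8 + 211.6 = 1068.4 km = 1.0684×10⁶ m.
r₂ = 856.8 + 2484 = 3340.8 km = 3.3408×10⁶ m.
Transfer ellipse a_t = (r₁ + r₂)/2 = 2.205×10⁶ m.
At r₁: circular v_c1 = √(μ/r₁) = 428.1 m/s; transfer-periapsis v_p = √[μ(2/r₁ − 1/a_t)] = 527.0 m/s.
Δv₁ = v_p − v_c1 = 98.89 m/s.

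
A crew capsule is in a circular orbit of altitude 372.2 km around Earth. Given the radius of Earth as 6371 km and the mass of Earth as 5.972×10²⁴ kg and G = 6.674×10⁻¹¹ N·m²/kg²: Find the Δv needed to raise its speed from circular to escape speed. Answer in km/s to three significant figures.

μ = GM = 6.674×10⁻¹¹ × 5.972×10²⁴ = 3.986×10¹⁴ m³/s².
r = 6371 + 372.2 = 6743.2 km = 6.7432×10⁶ m.
Circular speed v_c = √(μ/r) = 7688 m/s.
Escape speed v_esc = √(2μ/r) = √2 × v_c = 10870 m/s.
Δv = v_esc − v_c = 3185 m/s = 3.185 km/s.

Δv ≈ 3.18 km/s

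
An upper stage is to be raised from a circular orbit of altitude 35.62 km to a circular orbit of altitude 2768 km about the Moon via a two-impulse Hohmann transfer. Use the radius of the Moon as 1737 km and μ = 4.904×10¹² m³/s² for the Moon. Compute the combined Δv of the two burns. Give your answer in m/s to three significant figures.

r₁ = 1737 + 35.62 = 1772.6 km = 1.7726×10⁶ m.
r₂ = 1737 + 2768 = 4505.0 km = 4.5050×10⁶ m.
Transfer ellipse a_t = (r₁ + r₂)/2 = 3.139×10⁶ m.
At r₁: circular v_c1 = √(μ/r₁) = 1663 m/s; transfer-perilune v_p = √[μ(2/r₁ − 1/a_t)] = 1993 m/s.
Δv₁ = v_p − v_c1 = 329.4 m/s.
At r₂: circular v_c2 = √(μ/r₂) = 1043 m/s; transfer-apolune v_a = √[μ(2/r₂ − 1/a_t)] = 784.1 m/s.
Δv₂ = v_c2 − v_a = 259.3 m/s.
Total Δv = Δv₁ + Δv₂ = 588.6 m/s.

Δv_total ≈ 589 m/s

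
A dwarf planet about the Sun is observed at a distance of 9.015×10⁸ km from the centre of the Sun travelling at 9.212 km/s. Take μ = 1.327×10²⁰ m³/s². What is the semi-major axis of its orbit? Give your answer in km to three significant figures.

a ≈ 6.33×10⁸ km

r = 9.015×10¹¹ m.
Specific orbital energy ε = v²/2 − μ/r = (9212)²/2 − 1.327×10²⁰/9.015×10¹¹ = -1.048×10⁸ J/kg.
Since ε = −μ/(2a), a = −μ/(2ε) = 6.333×10¹¹ m = 6.3330×10⁸ km.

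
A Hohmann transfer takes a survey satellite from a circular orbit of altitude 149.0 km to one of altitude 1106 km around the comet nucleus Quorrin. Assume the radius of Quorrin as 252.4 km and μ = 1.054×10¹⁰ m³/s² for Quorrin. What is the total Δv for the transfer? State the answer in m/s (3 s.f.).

Δv_total ≈ 67.9 m/s

r₁ = 252.4 + 149.0 = 401.40 km = 4.0140×10⁵ m.
r₂ = 252.4 + 1106 = 1358.4 km = 1.3584×10⁶ m.
Transfer ellipse a_t = (r₁ + r₂)/2 = 8.799×10⁵ m.
At r₁: circular v_c1 = √(μ/r₁) = 162.0 m/s; transfer-periapsis v_p = √[μ(2/r₁ − 1/a_t)] = 201.3 m/s.
Δv₁ = v_p − v_c1 = 39.30 m/s.
At r₂: circular v_c2 = √(μ/r₂) = 88.09 m/s; transfer-apoapsis v_a = √[μ(2/r₂ − 1/a_t)] = 59.49 m/s.
Δv₂ = v_c2 − v_a = 28.59 m/s.
Total Δv = Δv₁ + Δv₂ = 67.89 m/s.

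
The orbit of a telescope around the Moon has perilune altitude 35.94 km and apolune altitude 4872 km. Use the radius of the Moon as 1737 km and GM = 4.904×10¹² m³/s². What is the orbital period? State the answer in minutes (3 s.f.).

T ≈ 406 minutes

r_p = 1737 + 35.94 = 1772.9 km = 1.7729×10⁶ m.
r_a = 1737 + 4872 = 6609.0 km = 6.6090×10⁶ m.
Semi-major axis a = (r_p + r_a)/2 = (1772.9 + 6609.0)/2 = 4191.0 km = 4.191×10⁶ m.
By Kepler's third law T = 2π√(a³/μ) = 2π × 3.874×10³ = 2.434×10⁴ s.
= 405.7 minutes.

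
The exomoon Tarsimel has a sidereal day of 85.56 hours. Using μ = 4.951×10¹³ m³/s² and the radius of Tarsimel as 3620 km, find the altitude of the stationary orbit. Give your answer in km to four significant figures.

h_sync ≈ 45560 km

T = 85.56 hours = 3.080×10⁵ s.
A synchronous orbit has period T, so by Kepler's third law a = (μT²/4π²)^(1/3).
μT²/4π² = 4.951×10¹³ × (3.080×10⁵)² / 39.48 = 1.190×10²³ m³.
a = 4.918×10⁷ m = 49184 km.
Altitude h = a − R = 49184 − 3620 = 45564 km.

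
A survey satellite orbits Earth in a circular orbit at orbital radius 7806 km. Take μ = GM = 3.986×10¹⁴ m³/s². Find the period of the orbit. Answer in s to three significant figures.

T ≈ 6860 s

r = 7806 km = 7.806×10⁶ m.
Kepler's third law: T = 2π√(r³/μ) = 2π√((7.806×10⁶)³ / 3.986×10¹⁴).
r³/μ = 1.193×10⁶ s², so T = 2π × 1.092×10³ = 6.864×10³ s.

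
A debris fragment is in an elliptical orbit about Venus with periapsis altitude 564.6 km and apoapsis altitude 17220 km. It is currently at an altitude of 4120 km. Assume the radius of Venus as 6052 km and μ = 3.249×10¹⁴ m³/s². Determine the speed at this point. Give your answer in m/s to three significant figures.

r_p = 6052 + 564.6 = 6616.6 km = 6.6166×10⁶ m.
r_a = 6052 + 17220 = 23272 km = 2.3272×10⁷ m.
r = 6052 + 4120 = 10172 km = 1.017×10⁷ m.
Semi-major axis a = (r_p + r_a)/2 = 14944 km = 1.494×10⁷ m.
Vis-viva: v² = μ(2/r − 1/a) = 3.249×10¹⁴ × (1.966×10⁻⁷ − 6.692×10⁻⁸) = 4.214×10⁷ m²/s².
v = 6492 m/s.

v ≈ 6490 m/s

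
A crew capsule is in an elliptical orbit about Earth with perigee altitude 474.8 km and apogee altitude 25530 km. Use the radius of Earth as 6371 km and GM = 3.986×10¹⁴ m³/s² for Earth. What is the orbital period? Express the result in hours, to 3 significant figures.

T ≈ 7.45 hours

r_p = 6371 + 474.8 = 6845.8 km = 6.8458×10⁶ m.
r_a = 6371 + 25530 = 31901 km = 3.1901×10⁷ m.
Semi-major axis a = (r_p + r_a)/2 = (6845.8 + 31901)/2 = 19373 km = 1.937×10⁷ m.
By Kepler's third law T = 2π√(a³/μ) = 2π × 4.271×10³ = 2.684×10⁴ s.
= 7.454 hours.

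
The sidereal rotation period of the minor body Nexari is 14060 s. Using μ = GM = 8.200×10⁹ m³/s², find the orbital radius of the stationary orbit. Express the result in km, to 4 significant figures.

A synchronous orbit has period T, so by Kepler's third law a = (μT²/4π²)^(1/3).
μT²/4π² = 8.200×10⁹ × (1.406×10⁴)² / 39.48 = 4.106×10¹⁶ m³.
a = 3.450×10⁵ m = 344.99 km.

r_sync ≈ 345.0 km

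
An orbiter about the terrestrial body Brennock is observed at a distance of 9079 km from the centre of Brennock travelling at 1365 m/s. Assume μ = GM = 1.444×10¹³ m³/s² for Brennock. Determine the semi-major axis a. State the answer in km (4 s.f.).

r = 9.079×10⁶ m.
Vis-viva rearranged: 1/a = 2/r − v²/μ = 2.203×10⁻⁷ − 1.290×10⁻⁷ = 9.126×10⁻⁸ m⁻¹.
a = 1.096×10⁷ m = 10958 km.

a ≈ 10960 km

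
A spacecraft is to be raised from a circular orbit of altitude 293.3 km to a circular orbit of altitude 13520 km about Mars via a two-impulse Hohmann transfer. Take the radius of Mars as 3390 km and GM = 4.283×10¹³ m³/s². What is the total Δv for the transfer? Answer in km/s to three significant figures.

r₁ = 3390 + 293.3 = 3683.3 km = 3.6833×10⁶ m.
r₂ = 3390 + 13520 = 16910 km = 1.6910×10⁷ m.
Transfer ellipse a_t = (r₁ + r₂)/2 = 1.030×10⁷ m.
At r₁: circular v_c1 = √(μ/r₁) = 3410 m/s; transfer-periapsis v_p = √[μ(2/r₁ − 1/a_t)] = 4370 m/s.
Δv₁ = v_p − v_c1 = 960.0 m/s.
At r₂: circular v_c2 = √(μ/r₂) = 1591 m/s; transfer-apoapsis v_a = √[μ(2/r₂ − 1/a_t)] = 951.9 m/s.
Δv₂ = v_c2 − v_a = 639.6 m/s.
Total Δv = Δv₁ + Δv₂ = 1600 m/s = 1.600 km/s.

Δv_total ≈ 1.60 km/s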